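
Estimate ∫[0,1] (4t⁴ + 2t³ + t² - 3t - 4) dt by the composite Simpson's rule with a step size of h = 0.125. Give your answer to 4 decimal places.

-3.8665

h = (1 − 0)/8 = 0.125.
Nodes t₀,…,t₈ = 0, 0.125, 0.25, 0.375, 0.5, 0.625, 0.75, 0.875, 1.
f(t) = 4t⁴ + 2t³ + t² - 3t - 4: f₀=-4, f₁=-4.3544921875, f₂=-4.640625, f₃=-4.7998046875, f₄=-4.75, f₅=-4.3857421875, f₆=-3.578125, f₇=-2.1748046875, f₈=0.
(h/3)·[f₀ + 4f₁ + 2f₂ + 4f₃ + 2f₄ + 4f₅ + 2f₆ + 4f₇ + f₈] = 0.041667·(-92.796875) = -3.8665.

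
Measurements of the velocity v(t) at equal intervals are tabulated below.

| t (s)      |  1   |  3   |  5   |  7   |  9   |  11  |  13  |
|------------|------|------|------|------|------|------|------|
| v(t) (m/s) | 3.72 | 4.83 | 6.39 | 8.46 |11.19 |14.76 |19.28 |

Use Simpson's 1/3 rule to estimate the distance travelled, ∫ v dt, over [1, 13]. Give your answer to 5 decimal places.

h = 2, n = 6.
(h/3)·[y₀ + 4y₁ + 2y₂ + 4y₃ + 2y₄ + 4y₅ + y₆] = 0.666667·(170.36) = 113.57333.

113.57333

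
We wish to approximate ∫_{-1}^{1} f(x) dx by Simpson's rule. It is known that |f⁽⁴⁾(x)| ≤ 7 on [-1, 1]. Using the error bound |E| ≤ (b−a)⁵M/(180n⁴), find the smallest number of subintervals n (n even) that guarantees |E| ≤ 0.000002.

30

Need 224/(180n⁴) ≤ 0.000002.
n⁴ ≥ 224/(180·0.000002) = 622222 ⇒ n ≥ 28.0858, so the smallest even n is 30. (n must be even for Simpson's rule.)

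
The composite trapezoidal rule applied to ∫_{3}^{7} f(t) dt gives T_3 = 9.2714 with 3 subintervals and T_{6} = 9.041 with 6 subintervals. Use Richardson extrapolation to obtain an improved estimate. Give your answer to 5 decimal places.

8.96420

R = (4·T_{6} − T_3) / 3 = (4·9.041 − 9.2714)/3 = (26.8926)/3 = 8.96420.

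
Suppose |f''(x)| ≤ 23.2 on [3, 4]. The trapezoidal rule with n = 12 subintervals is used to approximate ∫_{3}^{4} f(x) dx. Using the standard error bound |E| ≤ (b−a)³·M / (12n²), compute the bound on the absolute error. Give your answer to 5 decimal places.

0.01343

|E| ≤ (1)³·23.2 / (12·12²) = 23.2/1728 = 0.01343.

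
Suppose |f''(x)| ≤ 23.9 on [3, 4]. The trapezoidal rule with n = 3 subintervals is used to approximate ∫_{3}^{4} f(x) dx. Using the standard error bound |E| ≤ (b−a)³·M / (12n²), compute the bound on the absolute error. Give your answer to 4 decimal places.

0.2213

|E| ≤ (1)³·23.9 / (12·3²) = 23.9/108 = 0.2213.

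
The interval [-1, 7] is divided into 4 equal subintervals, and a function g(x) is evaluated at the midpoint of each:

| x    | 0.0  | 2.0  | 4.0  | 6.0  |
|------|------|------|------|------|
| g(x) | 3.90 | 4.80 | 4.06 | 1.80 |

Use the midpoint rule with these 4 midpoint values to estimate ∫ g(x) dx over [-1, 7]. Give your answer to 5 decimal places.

29.12000

h = 2, n = 4.
h·[y(m₁) + y(m₂) + y(m₃) + y(m₄)] = 2·(14.56) = 29.12000.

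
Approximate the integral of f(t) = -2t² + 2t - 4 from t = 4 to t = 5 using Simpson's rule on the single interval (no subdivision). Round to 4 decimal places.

-35.6667

S = (b−a)/6 · [f(4) + 4f(4.5) + f(5)] = 0.166667·[(-28) + 4·(-35.5) + (-44)] = -35.6667.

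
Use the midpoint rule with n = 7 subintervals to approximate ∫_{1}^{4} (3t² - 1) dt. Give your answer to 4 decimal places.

59.8622

h = (4 − 1)/7 = 0.428571.
Midpoints m₁,…,m₇ = 1.214286, 1.642857, 2.071429, 2.5, 2.928571, 3.357143, 3.785714.
f(m₁)=3.423469, f(m₂)=7.096939, f(m₃)=11.872449, f(m₄)=17.75, f(m₅)=24.729592, f(m₆)=32.811224, f(m₇)=41.994898.
h·[f(m₁) + f(m₂) + f(m₃) + f(m₄) + f(m₅) + f(m₆) + f(m₇)] = 0.428571·(139.678571) = 59.8622.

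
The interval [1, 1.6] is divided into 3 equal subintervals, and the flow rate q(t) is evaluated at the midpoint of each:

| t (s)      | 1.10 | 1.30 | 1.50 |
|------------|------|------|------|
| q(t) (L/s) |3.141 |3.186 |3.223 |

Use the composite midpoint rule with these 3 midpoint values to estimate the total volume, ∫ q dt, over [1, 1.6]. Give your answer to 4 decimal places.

1.9100

h = 0.2, n = 3.
h·[y(m₁) + y(m₂) + y(m₃)] = 0.2·(9.550) = 1.9100.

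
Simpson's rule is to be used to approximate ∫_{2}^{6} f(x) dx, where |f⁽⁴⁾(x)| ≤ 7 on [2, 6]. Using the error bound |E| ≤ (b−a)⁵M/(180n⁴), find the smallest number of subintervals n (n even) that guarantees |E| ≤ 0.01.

8

Need 7168/(180n⁴) ≤ 0.01.
n⁴ ≥ 7168/(180·0.01) = 3982.22 ⇒ n ≥ 7.9439, so the smallest even n is 8. (n must be even for Simpson's rule.)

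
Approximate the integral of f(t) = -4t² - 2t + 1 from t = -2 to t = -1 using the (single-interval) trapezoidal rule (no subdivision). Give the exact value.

-6

T = (b−a)/2 · [f(-2) + f(-1)] = 0.5·[(-11) + (-1)] = -6.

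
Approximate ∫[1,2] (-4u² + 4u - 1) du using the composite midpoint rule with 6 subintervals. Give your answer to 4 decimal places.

-4.3241

h = (2 − 1)/6 = 0.166667.
Midpoints m₁,…,m₆ = 1.083333, 1.25, 1.416667, 1.583333, 1.75, 1.916667.
f(m₁)=-1.361111, f(m₂)=-2.25, f(m₃)=-3.361111, f(m₄)=-4.694444, f(m₅)=-6.25, f(m₆)=-8.027778.
h·[f(m₁) + f(m₂) + f(m₃) + f(m₄) + f(m₅) + f(m₆)] = 0.166667·(-25.944444) = -4.3241.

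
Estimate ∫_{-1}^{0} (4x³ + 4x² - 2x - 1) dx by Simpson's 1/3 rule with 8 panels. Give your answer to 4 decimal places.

h = (0 − (-1))/8 = 0.125.
Nodes x₀,…,x₈ = -1, -0.875, -0.75, -0.625, -0.5, -0.375, -0.25, -0.125, 0.
f(x) = 4x³ + 4x² - 2x - 1: f₀=1, f₁=1.1328125, f₂=1.0625, f₃=0.8359375, f₄=0.5, f₅=0.1015625, f₆=-0.3125, f₇=-0.6953125, f₈=-1.
(h/3)·[f₀ + 4f₁ + 2f₂ + 4f₃ + 2f₄ + 4f₅ + 2f₆ + 4f₇ + f₈] = 0.041667·(8) = 0.3333.

0.3333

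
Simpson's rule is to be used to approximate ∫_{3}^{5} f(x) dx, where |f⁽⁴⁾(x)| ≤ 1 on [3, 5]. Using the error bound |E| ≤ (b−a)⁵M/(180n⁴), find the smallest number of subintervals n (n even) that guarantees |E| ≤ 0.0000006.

24

Need 32/(180n⁴) ≤ 0.0000006.
n⁴ ≥ 32/(180·0.0000006) = 296296 ⇒ n ≥ 23.3309, so the smallest even n is 24. (n must be even for Simpson's rule.)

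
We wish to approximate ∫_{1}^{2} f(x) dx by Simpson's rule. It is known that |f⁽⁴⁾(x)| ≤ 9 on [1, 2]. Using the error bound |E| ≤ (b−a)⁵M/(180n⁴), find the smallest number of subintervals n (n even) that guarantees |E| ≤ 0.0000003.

Need 9/(180n⁴) ≤ 0.0000003.
n⁴ ≥ 9/(180·0.0000003) = 166667 ⇒ n ≥ 20.2052, so the smallest even n is 22. (n must be even for Simpson's rule.)

22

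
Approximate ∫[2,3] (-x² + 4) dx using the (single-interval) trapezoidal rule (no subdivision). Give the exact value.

T = (b−a)/2 · [f(2) + f(3)] = 0.5·[0 + (-5)] = -2.5.

-2.5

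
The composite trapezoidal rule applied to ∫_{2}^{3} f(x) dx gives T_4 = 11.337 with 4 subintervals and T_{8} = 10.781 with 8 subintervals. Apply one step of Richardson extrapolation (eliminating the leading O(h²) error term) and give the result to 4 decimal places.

R = (4·T_{8} − T_4) / 3 = (4·10.781 − 11.337)/3 = (31.787)/3 = 10.5957.

10.5957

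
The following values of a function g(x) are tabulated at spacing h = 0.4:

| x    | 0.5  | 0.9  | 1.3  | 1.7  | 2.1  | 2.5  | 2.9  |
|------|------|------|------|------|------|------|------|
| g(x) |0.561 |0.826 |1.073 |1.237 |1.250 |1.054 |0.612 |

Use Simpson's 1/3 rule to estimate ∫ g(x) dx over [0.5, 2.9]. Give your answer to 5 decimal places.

h = 0.4, n = 6.
(h/3)·[y₀ + 4y₁ + 2y₂ + 4y₃ + 2y₄ + 4y₅ + y₆] = 0.133333·(18.287) = 2.43827.

2.43827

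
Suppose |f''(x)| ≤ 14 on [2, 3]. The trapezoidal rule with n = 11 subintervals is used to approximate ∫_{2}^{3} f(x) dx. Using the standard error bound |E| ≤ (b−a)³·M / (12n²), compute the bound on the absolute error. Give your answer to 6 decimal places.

0.009642

|E| ≤ (1)³·14 / (12·11²) = 14/1452 = 0.009642.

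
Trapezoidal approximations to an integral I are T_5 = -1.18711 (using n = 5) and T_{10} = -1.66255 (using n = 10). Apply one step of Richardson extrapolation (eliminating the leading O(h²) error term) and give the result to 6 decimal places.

-1.821030

R = (4·T_{10} − T_5) / 3 = (4·(-1.66255) − (-1.18711))/3 = (-5.46309)/3 = -1.821030.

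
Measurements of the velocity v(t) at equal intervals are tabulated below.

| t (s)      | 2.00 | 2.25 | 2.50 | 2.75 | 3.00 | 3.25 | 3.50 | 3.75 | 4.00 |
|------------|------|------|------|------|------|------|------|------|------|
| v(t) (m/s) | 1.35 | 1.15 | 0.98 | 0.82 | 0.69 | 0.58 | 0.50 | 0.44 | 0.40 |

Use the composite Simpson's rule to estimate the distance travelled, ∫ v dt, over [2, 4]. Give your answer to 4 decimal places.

1.5042

h = 0.25, n = 8.
(h/3)·[y₀ + 4y₁ + 2y₂ + 4y₃ + 2y₄ + 4y₅ + 2y₆ + 4y₇ + y₈] = 0.083333·(18.05) = 1.5042.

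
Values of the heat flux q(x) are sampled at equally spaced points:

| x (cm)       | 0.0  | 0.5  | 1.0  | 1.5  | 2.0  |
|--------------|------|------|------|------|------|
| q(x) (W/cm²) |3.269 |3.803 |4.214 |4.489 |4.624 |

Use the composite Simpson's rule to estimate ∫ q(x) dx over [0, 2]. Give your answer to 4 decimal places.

8.2482

h = 0.5, n = 4.
(h/3)·[y₀ + 4y₁ + 2y₂ + 4y₃ + y₄] = 0.166667·(49.489) = 8.2482.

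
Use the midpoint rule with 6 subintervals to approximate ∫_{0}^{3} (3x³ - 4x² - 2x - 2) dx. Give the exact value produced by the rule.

9.15625

h = (3 − 0)/6 = 0.5.
Midpoints m₁,…,m₆ = 0.25, 0.75, 1.25, 1.75, 2.25, 2.75.
f(m₁)=-2.703125, f(m₂)=-4.484375, f(m₃)=-4.890625, f(m₄)=-1.671875, f(m₅)=7.421875, f(m₆)=24.640625.
h·[f(m₁) + f(m₂) + f(m₃) + f(m₄) + f(m₅) + f(m₆)] = 0.5·(18.3125) = 9.15625.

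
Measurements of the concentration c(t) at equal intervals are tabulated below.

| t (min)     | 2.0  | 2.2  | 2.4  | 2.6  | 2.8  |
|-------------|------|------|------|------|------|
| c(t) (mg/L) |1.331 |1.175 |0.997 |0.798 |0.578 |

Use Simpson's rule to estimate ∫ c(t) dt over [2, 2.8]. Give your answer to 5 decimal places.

h = 0.2, n = 4.
(h/3)·[y₀ + 4y₁ + 2y₂ + 4y₃ + y₄] = 0.066667·(11.795) = 0.78633.

0.78633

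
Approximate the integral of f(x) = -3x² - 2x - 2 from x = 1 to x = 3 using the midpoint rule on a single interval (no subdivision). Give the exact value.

M = (b−a)·f(2) = 2·(-18) = -36.

-36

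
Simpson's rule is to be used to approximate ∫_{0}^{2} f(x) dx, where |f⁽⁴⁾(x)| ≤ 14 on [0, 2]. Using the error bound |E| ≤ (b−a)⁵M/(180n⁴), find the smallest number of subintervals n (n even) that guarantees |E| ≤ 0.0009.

8

Need 448/(180n⁴) ≤ 0.0009.
n⁴ ≥ 448/(180·0.0009) = 2765.43 ⇒ n ≥ 7.2517, so the smallest even n is 8. (n must be even for Simpson's rule.)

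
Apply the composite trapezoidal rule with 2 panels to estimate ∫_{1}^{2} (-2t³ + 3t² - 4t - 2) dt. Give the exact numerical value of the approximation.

h = (2 − 1)/2 = 0.5.
Nodes t₀,…,t₂ = 1, 1.5, 2.
f(t) = -2t³ + 3t² - 4t - 2: f₀=-5, f₁=-8, f₂=-14.
(h/2)·[f₀ + 2f₁ + f₂] = 0.25·(-35) = -8.75.

-8.75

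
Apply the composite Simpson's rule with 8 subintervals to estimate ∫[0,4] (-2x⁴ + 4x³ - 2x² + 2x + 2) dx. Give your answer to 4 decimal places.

-172.3333

h = (4 − 0)/8 = 0.5.
Nodes x₀,…,x₈ = 0, 0.5, 1, 1.5, 2, 2.5, 3, 3.5, 4.
f(x) = -2x⁴ + 4x³ - 2x² + 2x + 2: f₀=2, f₁=2.875, f₂=4, f₃=3.875, f₄=-2, f₅=-21.125, f₆=-64, f₇=-144.125, f₈=-278.
(h/3)·[f₀ + 4f₁ + 2f₂ + 4f₃ + 2f₄ + 4f₅ + 2f₆ + 4f₇ + f₈] = 0.166667·(-1034) = -172.3333.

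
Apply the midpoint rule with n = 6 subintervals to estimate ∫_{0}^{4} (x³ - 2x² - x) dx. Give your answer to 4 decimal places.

12.7407

h = (4 − 0)/6 = 0.666667.
Midpoints m₁,…,m₆ = 0.333333, 1, 1.666667, 2.333333, 3, 3.666667.
f(m₁)=-0.518519, f(m₂)=-2, f(m₃)=-2.592593, f(m₄)=-0.518519, f(m₅)=6, f(m₆)=18.740741.
h·[f(m₁) + f(m₂) + f(m₃) + f(m₄) + f(m₅) + f(m₆)] = 0.666667·(19.111111) = 12.7407.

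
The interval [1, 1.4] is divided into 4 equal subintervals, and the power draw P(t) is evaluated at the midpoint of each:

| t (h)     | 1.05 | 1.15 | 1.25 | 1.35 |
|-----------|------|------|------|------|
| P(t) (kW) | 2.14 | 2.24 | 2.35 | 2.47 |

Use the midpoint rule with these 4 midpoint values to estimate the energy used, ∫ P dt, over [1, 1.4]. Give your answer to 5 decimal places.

h = 0.1, n = 4.
h·[y(m₁) + y(m₂) + y(m₃) + y(m₄)] = 0.1·(9.20) = 0.92000.

0.92000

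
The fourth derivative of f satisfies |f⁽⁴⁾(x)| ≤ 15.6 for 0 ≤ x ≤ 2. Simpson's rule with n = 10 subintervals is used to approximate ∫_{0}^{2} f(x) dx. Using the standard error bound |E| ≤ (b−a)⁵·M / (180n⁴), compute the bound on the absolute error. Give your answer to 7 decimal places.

0.0002773

|E| ≤ (2)⁵·15.6 / (180·10⁴) = 499.2/1800000 = 0.0002773.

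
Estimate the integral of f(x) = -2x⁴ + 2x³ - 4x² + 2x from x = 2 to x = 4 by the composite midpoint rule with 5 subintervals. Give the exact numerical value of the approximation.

-336.85632

h = (4 − 2)/5 = 0.4.
Midpoints m₁,…,m₅ = 2.2, 2.6, 3, 3.4, 3.8.
f(m₁)=-40.5152, f(m₂)=-78.0832, f(m₃)=-138, f(m₄)=-228.0992, f(m₅)=-357.4432.
h·[f(m₁) + f(m₂) + f(m₃) + f(m₄) + f(m₅)] = 0.4·(-842.1408) = -336.85632.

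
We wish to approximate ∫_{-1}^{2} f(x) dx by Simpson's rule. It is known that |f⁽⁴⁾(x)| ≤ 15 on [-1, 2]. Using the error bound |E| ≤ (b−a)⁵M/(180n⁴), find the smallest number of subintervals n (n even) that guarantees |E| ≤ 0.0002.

18

Need 3645/(180n⁴) ≤ 0.0002.
n⁴ ≥ 3645/(180·0.0002) = 101250 ⇒ n ≥ 17.8381, so the smallest even n is 18. (n must be even for Simpson's rule.)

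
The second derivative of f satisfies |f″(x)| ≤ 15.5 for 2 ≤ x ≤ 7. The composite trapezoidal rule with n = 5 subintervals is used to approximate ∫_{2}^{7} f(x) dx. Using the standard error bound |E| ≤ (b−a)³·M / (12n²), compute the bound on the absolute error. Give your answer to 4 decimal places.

|E| ≤ (5)³·15.5 / (12·5²) = 1937.5/300 = 6.4583.

6.4583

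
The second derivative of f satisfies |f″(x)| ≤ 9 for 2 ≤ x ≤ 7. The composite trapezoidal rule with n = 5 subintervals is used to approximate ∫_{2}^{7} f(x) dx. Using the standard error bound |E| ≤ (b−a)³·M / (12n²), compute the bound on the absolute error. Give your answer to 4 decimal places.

|E| ≤ (5)³·9 / (12·5²) = 1125/300 = 3.7500.

3.7500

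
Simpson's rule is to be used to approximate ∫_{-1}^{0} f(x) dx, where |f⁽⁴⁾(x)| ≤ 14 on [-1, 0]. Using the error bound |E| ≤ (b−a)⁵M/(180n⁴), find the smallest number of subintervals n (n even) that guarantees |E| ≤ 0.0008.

Need 14/(180n⁴) ≤ 0.0008.
n⁴ ≥ 14/(180·0.0008) = 97.2222 ⇒ n ≥ 3.1401, so the smallest even n is 4. (n must be even for Simpson's rule.)

4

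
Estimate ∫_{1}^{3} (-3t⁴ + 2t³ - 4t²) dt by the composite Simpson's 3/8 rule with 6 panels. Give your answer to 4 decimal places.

h = (3 − 1)/6 = 0.333333.
Nodes t₀,…,t₆ = 1, 1.333333, 1.666667, 2, 2.333333, 2.666667, 3.
f(t) = -3t⁴ + 2t³ - 4t²: f₀=-5, f₁=-11.851852, f₂=-25, f₃=-48, f₄=-85.296296, f₅=-142.222222, f₆=-225.
(3h/8)·[f₀ + 3f₁ + 3f₂ + 2f₃ + 3f₄ + 3f₅ + f₆] = 0.125·(-1119.111111) = -139.8889.

-139.8889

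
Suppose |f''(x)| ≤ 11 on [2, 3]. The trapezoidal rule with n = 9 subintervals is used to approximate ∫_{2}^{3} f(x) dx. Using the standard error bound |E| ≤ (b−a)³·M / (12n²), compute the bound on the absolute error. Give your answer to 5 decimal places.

0.01132

|E| ≤ (1)³·11 / (12·9²) = 11/972 = 0.01132.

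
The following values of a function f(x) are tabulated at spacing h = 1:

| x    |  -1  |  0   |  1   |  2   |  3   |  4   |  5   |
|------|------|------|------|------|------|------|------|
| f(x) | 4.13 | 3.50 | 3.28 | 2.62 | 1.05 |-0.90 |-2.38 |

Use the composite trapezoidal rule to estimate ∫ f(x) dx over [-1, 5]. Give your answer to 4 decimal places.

10.4250

h = 1, n = 6.
(h/2)·[y₀ + 2y₁ + 2y₂ + 2y₃ + 2y₄ + 2y₅ + y₆] = 0.5·(20.85) = 10.4250.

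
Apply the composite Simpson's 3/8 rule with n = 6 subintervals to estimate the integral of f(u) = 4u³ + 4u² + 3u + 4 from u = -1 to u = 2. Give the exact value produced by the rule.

h = (2 − (-1))/6 = 0.5.
Nodes u₀,…,u₆ = -1, -0.5, 0, 0.5, 1, 1.5, 2.
f(u) = 4u³ + 4u² + 3u + 4: f₀=1, f₁=3, f₂=4, f₃=7, f₄=15, f₅=31, f₆=58.
(3h/8)·[f₀ + 3f₁ + 3f₂ + 2f₃ + 3f₄ + 3f₅ + f₆] = 0.1875·(232) = 43.5.

43.5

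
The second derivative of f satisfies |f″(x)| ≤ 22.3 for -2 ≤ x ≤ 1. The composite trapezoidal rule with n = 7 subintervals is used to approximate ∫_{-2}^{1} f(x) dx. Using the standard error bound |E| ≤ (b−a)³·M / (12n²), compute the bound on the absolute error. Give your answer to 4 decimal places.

|E| ≤ (3)³·22.3 / (12·7²) = 602.1/588 = 1.0240.

1.0240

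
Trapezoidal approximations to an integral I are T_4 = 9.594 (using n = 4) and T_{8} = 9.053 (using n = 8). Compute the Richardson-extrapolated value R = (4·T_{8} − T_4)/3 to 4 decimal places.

8.8727

R = (4·T_{8} − T_4) / 3 = (4·9.053 − 9.594)/3 = (26.618)/3 = 8.8727.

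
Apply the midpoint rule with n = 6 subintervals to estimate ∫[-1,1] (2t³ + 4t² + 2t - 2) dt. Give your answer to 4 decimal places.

h = (1 − (-1))/6 = 0.333333.
Midpoints m₁,…,m₆ = -0.833333, -0.5, -0.166667, 0.166667, 0.5, 0.833333.
f(m₁)=-2.046296, f(m₂)=-2.25, f(m₃)=-2.231481, f(m₄)=-1.546296, f(m₅)=0.25, f(m₆)=3.601852.
h·[f(m₁) + f(m₂) + f(m₃) + f(m₄) + f(m₅) + f(m₆)] = 0.333333·(-4.222222) = -1.4074.

-1.4074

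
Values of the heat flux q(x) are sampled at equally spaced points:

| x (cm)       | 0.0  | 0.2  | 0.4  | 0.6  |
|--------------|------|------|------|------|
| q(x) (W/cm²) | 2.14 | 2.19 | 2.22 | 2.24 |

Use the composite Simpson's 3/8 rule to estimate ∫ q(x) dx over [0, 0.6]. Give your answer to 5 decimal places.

h = 0.2, n = 3.
(3h/8)·[y₀ + 3y₁ + 3y₂ + y₃] = 0.075·(17.61) = 1.32075.

1.32075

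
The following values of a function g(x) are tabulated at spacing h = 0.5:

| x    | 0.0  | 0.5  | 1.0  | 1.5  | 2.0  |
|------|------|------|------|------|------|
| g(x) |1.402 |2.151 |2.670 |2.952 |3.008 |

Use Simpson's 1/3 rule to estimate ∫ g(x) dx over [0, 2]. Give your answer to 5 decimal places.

5.02700

h = 0.5, n = 4.
(h/3)·[y₀ + 4y₁ + 2y₂ + 4y₃ + y₄] = 0.166667·(30.162) = 5.02700.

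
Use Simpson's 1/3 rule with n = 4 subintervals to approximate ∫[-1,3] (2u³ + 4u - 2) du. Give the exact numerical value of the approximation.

48

h = (3 − (-1))/4 = 1.
Nodes u₀,…,u₄ = -1, 0, 1, 2, 3.
f(u) = 2u³ + 4u - 2: f₀=-8, f₁=-2, f₂=4, f₃=22, f₄=64.
(h/3)·[f₀ + 4f₁ + 2f₂ + 4f₃ + f₄] = 0.333333·(144) = 48.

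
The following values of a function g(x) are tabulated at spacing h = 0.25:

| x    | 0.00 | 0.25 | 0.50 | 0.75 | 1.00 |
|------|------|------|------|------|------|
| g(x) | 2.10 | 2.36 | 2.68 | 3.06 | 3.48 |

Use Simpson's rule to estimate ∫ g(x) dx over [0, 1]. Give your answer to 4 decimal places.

2.7183

h = 0.25, n = 4.
(h/3)·[y₀ + 4y₁ + 2y₂ + 4y₃ + y₄] = 0.083333·(32.62) = 2.7183.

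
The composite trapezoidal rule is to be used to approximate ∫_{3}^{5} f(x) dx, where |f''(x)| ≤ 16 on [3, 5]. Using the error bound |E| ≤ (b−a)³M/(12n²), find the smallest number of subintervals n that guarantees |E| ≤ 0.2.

Need 128/(12n²) ≤ 0.2.
n² ≥ 128/(12·0.2) = 53.3333 ⇒ n ≥ 7.3030, so the smallest n is 8.

8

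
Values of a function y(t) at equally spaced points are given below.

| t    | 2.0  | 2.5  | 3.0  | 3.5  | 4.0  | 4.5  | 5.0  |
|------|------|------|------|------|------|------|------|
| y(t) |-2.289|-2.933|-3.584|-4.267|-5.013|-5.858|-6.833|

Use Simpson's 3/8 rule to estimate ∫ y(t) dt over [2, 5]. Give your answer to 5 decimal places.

-13.09125

h = 0.5, n = 6.
(3h/8)·[y₀ + 3y₁ + 3y₂ + 2y₃ + 3y₄ + 3y₅ + y₆] = 0.1875·(-69.820) = -13.09125.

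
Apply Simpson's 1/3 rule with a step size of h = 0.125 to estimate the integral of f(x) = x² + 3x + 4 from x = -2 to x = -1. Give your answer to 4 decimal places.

h = (-1 − (-2))/8 = 0.125.
Nodes x₀,…,x₈ = -2, -1.875, -1.75, -1.625, -1.5, -1.375, -1.25, -1.125, -1.
f(x) = x² + 3x + 4: f₀=2, f₁=1.890625, f₂=1.8125, f₃=1.765625, f₄=1.75, f₅=1.765625, f₆=1.8125, f₇=1.890625, f₈=2.
(h/3)·[f₀ + 4f₁ + 2f₂ + 4f₃ + 2f₄ + 4f₅ + 2f₆ + 4f₇ + f₈] = 0.041667·(44) = 1.8333.

1.8333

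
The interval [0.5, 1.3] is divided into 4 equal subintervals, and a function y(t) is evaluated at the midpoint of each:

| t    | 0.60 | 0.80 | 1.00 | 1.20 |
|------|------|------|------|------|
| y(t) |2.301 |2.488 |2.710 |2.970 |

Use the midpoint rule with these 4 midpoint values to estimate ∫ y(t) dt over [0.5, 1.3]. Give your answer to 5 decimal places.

2.09380

h = 0.2, n = 4.
h·[y(m₁) + y(m₂) + y(m₃) + y(m₄)] = 0.2·(10.469) = 2.09380.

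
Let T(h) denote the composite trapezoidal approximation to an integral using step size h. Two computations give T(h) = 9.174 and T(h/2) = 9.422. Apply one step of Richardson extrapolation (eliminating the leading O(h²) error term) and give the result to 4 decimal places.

R = (4·T(h/2) − T(h)) / 3 = (4·9.422 − 9.174)/3 = (28.514)/3 = 9.5047.

9.5047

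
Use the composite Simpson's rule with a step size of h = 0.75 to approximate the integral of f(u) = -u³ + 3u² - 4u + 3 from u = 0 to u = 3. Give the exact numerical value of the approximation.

-2.25

h = (3 − 0)/4 = 0.75.
Nodes u₀,…,u₄ = 0, 0.75, 1.5, 2.25, 3.
f(u) = -u³ + 3u² - 4u + 3: f₀=3, f₁=1.265625, f₂=0.375, f₃=-2.203125, f₄=-9.
(h/3)·[f₀ + 4f₁ + 2f₂ + 4f₃ + f₄] = 0.25·(-9) = -2.25.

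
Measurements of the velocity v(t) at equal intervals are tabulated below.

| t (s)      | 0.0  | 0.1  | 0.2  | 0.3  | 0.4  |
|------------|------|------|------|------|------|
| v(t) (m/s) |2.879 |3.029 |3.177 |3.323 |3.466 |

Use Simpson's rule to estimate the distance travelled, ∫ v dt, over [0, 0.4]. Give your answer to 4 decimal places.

h = 0.1, n = 4.
(h/3)·[y₀ + 4y₁ + 2y₂ + 4y₃ + y₄] = 0.033333·(38.107) = 1.2702.

1.2702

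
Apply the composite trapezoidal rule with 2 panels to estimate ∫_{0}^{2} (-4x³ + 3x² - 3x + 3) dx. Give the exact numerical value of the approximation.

h = (2 − 0)/2 = 1.
Nodes x₀,…,x₂ = 0, 1, 2.
f(x) = -4x³ + 3x² - 3x + 3: f₀=3, f₁=-1, f₂=-23.
(h/2)·[f₀ + 2f₁ + f₂] = 0.5·(-22) = -11.

-11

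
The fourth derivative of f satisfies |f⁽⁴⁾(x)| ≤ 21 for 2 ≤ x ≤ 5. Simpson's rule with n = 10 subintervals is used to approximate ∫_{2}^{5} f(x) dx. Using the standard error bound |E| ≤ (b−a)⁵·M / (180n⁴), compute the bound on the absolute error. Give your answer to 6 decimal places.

|E| ≤ (3)⁵·21 / (180·10⁴) = 5103/1800000 = 0.002835.

0.002835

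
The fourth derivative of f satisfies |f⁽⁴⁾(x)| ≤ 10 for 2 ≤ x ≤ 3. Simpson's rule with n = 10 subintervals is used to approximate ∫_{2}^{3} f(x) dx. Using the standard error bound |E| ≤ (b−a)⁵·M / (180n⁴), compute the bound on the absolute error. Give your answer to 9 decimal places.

|E| ≤ (1)⁵·10 / (180·10⁴) = 10/1800000 = 0.000005556.

0.000005556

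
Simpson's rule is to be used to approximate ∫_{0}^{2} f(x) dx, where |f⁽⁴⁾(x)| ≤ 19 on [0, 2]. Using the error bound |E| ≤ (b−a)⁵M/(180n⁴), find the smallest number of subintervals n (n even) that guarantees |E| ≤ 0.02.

4

Need 608/(180n⁴) ≤ 0.02.
n⁴ ≥ 608/(180·0.02) = 168.889 ⇒ n ≥ 3.6050, so the smallest even n is 4. (n must be even for Simpson's rule.)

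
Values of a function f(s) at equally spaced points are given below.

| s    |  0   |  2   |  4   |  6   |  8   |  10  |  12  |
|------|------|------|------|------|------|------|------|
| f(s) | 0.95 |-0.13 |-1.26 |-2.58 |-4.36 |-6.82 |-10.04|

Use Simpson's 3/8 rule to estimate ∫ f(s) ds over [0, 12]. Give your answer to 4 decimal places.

h = 2, n = 6.
(3h/8)·[y₀ + 3y₁ + 3y₂ + 2y₃ + 3y₄ + 3y₅ + y₆] = 0.75·(-51.96) = -38.9700.

-38.9700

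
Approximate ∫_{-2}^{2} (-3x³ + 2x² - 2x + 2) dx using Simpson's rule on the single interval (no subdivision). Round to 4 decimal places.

18.6667

S = (b−a)/6 · [f(-2) + 4f(0) + f(2)] = 0.666667·[38 + 4·2 + (-18)] = 18.6667.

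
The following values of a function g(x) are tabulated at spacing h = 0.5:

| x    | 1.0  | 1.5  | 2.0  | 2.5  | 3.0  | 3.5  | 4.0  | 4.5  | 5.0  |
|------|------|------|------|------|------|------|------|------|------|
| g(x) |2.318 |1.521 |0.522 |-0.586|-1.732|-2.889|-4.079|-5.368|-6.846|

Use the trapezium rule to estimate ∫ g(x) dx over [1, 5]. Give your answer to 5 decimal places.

-7.43750

h = 0.5, n = 8.
(h/2)·[y₀ + 2y₁ + 2y₂ + 2y₃ + 2y₄ + 2y₅ + 2y₆ + 2y₇ + y₈] = 0.25·(-29.750) = -7.43750.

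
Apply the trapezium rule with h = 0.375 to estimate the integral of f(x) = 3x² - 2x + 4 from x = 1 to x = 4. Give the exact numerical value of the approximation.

60.2109375

h = (4 − 1)/8 = 0.375.
Nodes x₀,…,x₈ = 1, 1.375, 1.75, 2.125, 2.5, 2.875, 3.25, 3.625, 4.
f(x) = 3x² - 2x + 4: f₀=5, f₁=6.921875, f₂=9.6875, f₃=13.296875, f₄=17.75, f₅=23.046875, f₆=29.1875, f₇=36.171875, f₈=44.
(h/2)·[f₀ + 2f₁ + 2f₂ + 2f₃ + 2f₄ + 2f₅ + 2f₆ + 2f₇ + f₈] = 0.1875·(321.125) = 60.2109375.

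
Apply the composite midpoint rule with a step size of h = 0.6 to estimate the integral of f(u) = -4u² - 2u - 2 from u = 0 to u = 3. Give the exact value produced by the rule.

-50.64

h = (3 − 0)/5 = 0.6.
Midpoints m₁,…,m₅ = 0.3, 0.9, 1.5, 2.1, 2.7.
f(m₁)=-2.96, f(m₂)=-7.04, f(m₃)=-14, f(m₄)=-23.84, f(m₅)=-36.56.
h·[f(m₁) + f(m₂) + f(m₃) + f(m₄) + f(m₅)] = 0.6·(-84.4) = -50.64.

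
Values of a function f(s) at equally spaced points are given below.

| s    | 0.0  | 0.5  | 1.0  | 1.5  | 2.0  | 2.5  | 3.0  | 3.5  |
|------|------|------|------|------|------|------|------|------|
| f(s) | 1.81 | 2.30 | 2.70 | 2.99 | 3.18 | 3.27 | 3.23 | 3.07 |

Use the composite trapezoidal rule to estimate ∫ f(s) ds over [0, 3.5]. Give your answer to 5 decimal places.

10.05500

h = 0.5, n = 7.
(h/2)·[y₀ + 2y₁ + 2y₂ + 2y₃ + 2y₄ + 2y₅ + 2y₆ + y₇] = 0.25·(40.22) = 10.05500.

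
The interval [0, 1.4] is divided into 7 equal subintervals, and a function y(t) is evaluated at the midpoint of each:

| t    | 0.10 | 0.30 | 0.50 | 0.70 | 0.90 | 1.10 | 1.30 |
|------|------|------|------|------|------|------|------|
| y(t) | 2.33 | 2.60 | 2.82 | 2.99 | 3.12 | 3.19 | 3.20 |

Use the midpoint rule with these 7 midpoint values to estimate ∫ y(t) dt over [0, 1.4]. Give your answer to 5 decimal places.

4.05000

h = 0.2, n = 7.
h·[y(m₁) + y(m₂) + y(m₃) + y(m₄) + y(m₅) + y(m₆) + y(m₇)] = 0.2·(20.25) = 4.05000.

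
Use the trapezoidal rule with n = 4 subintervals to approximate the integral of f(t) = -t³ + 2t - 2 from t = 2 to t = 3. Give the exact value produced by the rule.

-13.328125

h = (3 − 2)/4 = 0.25.
Nodes t₀,…,t₄ = 2, 2.25, 2.5, 2.75, 3.
f(t) = -t³ + 2t - 2: f₀=-6, f₁=-8.890625, f₂=-12.625, f₃=-17.296875, f₄=-23.
(h/2)·[f₀ + 2f₁ + 2f₂ + 2f₃ + f₄] = 0.125·(-106.625) = -13.328125.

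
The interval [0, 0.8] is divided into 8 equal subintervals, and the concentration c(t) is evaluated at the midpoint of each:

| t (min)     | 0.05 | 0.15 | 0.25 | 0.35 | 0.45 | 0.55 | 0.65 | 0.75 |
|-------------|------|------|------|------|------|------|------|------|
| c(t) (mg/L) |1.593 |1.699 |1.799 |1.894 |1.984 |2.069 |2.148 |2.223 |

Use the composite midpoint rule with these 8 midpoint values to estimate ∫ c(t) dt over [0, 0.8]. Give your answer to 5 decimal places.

1.54090

h = 0.1, n = 8.
h·[y(m₁) + y(m₂) + y(m₃) + y(m₄) + y(m₅) + y(m₆) + y(m₇) + y(m₈)] = 0.1·(15.409) = 1.54090.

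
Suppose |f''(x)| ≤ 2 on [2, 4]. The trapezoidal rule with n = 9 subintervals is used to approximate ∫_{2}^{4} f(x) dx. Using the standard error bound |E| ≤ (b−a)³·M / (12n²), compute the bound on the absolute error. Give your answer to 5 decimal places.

0.01646

|E| ≤ (2)³·2 / (12·9²) = 16/972 = 0.01646.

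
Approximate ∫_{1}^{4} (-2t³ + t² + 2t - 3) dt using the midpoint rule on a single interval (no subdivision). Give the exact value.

-69

M = (b−a)·f(2.5) = 3·(-23) = -69.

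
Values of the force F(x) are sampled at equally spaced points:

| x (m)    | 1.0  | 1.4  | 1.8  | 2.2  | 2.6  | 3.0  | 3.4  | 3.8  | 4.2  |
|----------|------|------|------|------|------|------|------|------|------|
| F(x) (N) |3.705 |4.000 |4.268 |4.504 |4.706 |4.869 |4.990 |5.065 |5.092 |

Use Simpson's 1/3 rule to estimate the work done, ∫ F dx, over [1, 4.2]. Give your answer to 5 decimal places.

h = 0.4, n = 8.
(h/3)·[y₀ + 4y₁ + 2y₂ + 4y₃ + 2y₄ + 4y₅ + 2y₆ + 4y₇ + y₈] = 0.133333·(110.477) = 14.73027.

14.73027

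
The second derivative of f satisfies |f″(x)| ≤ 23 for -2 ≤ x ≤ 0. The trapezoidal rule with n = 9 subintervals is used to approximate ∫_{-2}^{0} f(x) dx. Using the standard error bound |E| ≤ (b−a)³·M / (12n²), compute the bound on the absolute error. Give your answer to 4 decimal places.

|E| ≤ (2)³·23 / (12·9²) = 184/972 = 0.1893.

0.1893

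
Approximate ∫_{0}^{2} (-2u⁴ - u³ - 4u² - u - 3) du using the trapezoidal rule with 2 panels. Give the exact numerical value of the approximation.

-43

h = (2 − 0)/2 = 1.
Nodes u₀,…,u₂ = 0, 1, 2.
f(u) = -2u⁴ - u³ - 4u² - u - 3: f₀=-3, f₁=-11, f₂=-61.
(h/2)·[f₀ + 2f₁ + f₂] = 0.5·(-86) = -43.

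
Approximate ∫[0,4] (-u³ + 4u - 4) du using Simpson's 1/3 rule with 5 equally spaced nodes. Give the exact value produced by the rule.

-48

h = (4 − 0)/4 = 1.
Nodes u₀,…,u₄ = 0, 1, 2, 3, 4.
f(u) = -u³ + 4u - 4: f₀=-4, f₁=-1, f₂=-4, f₃=-19, f₄=-52.
(h/3)·[f₀ + 4f₁ + 2f₂ + 4f₃ + f₄] = 0.333333·(-144) = -48.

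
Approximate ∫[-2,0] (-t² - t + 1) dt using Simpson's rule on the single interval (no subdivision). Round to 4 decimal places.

1.3333

S = (b−a)/6 · [f(-2) + 4f(-1) + f(0)] = 0.333333·[(-1) + 4·1 + 1] = 1.3333.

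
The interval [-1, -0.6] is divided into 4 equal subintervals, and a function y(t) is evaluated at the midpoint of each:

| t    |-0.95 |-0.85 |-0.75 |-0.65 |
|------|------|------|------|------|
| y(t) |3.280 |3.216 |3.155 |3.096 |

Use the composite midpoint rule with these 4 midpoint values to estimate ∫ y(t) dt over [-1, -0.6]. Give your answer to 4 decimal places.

h = 0.1, n = 4.
h·[y(m₁) + y(m₂) + y(m₃) + y(m₄)] = 0.1·(12.747) = 1.2747.

1.2747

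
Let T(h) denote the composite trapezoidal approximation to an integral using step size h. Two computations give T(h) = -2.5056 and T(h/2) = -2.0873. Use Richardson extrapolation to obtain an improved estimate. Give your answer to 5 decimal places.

-1.94787

R = (4·T(h/2) − T(h)) / 3 = (4·(-2.0873) − (-2.5056))/3 = (-5.8436)/3 = -1.94787.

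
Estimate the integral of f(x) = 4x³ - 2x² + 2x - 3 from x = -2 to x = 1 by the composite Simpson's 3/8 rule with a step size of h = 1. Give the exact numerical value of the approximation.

-33

h = (1 − (-2))/3 = 1.
Nodes x₀,…,x₃ = -2, -1, 0, 1.
f(x) = 4x³ - 2x² + 2x - 3: f₀=-47, f₁=-11, f₂=-3, f₃=1.
(3h/8)·[f₀ + 3f₁ + 3f₂ + f₃] = 0.375·(-88) = -33.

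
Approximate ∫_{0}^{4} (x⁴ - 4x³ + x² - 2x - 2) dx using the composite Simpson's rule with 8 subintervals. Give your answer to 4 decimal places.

h = (4 − 0)/8 = 0.5.
Nodes x₀,…,x₈ = 0, 0.5, 1, 1.5, 2, 2.5, 3, 3.5, 4.
f(x) = x⁴ - 4x³ + x² - 2x - 2: f₀=-2, f₁=-3.1875, f₂=-6, f₃=-11.1875, f₄=-18, f₅=-24.1875, f₆=-26, f₇=-18.1875, f₈=6.
(h/3)·[f₀ + 4f₁ + 2f₂ + 4f₃ + 2f₄ + 4f₅ + 2f₆ + 4f₇ + f₈] = 0.166667·(-323) = -53.8333.

-53.8333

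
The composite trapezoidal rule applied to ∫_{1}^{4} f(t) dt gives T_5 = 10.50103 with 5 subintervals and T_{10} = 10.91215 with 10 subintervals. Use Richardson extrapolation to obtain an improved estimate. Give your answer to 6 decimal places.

11.049190

R = (4·T_{10} − T_5) / 3 = (4·10.91215 − 10.50103)/3 = (33.14757)/3 = 11.049190.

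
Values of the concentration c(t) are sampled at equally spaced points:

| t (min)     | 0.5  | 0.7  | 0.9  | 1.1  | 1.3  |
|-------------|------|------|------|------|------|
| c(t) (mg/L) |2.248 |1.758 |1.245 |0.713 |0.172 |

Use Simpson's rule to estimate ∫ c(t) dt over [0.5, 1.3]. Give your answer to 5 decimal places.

h = 0.2, n = 4.
(h/3)·[y₀ + 4y₁ + 2y₂ + 4y₃ + y₄] = 0.066667·(14.794) = 0.98627.

0.98627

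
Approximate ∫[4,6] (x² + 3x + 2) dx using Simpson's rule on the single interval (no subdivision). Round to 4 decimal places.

84.6667

S = (b−a)/6 · [f(4) + 4f(5) + f(6)] = 0.333333·[30 + 4·42 + 56] = 84.6667.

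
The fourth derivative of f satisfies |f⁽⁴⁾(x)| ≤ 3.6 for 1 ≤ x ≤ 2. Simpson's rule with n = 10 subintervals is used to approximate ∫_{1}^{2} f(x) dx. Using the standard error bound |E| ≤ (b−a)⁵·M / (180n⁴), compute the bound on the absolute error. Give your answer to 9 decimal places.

|E| ≤ (1)⁵·3.6 / (180·10⁴) = 3.6/1800000 = 0.000002000.

0.000002000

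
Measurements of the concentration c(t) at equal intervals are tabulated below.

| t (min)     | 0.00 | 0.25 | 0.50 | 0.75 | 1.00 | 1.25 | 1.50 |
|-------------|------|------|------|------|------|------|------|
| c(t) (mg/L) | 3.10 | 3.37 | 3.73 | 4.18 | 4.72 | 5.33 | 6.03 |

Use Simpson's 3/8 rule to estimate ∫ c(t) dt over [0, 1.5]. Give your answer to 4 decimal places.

6.4631

h = 0.25, n = 6.
(3h/8)·[y₀ + 3y₁ + 3y₂ + 2y₃ + 3y₄ + 3y₅ + y₆] = 0.09375·(68.94) = 6.4631.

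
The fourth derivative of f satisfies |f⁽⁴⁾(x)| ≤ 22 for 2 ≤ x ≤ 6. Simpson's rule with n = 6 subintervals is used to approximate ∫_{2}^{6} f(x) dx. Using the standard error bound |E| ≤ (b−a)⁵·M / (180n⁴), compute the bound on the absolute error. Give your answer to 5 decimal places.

0.09657

|E| ≤ (4)⁵·22 / (180·6⁴) = 22528/233280 = 0.09657.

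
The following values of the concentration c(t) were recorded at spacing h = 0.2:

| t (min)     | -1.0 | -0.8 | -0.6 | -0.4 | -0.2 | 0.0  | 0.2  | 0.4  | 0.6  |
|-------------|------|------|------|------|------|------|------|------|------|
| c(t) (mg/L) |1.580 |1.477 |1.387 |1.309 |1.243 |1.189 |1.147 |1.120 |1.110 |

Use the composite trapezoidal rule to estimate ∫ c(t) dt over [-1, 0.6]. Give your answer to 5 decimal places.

2.04340

h = 0.2, n = 8.
(h/2)·[y₀ + 2y₁ + 2y₂ + 2y₃ + 2y₄ + 2y₅ + 2y₆ + 2y₇ + y₈] = 0.1·(20.434) = 2.04340.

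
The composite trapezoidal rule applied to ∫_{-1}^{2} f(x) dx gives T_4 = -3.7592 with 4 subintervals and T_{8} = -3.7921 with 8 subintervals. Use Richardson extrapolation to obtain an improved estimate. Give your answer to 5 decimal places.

R = (4·T_{8} − T_4) / 3 = (4·(-3.7921) − (-3.7592))/3 = (-11.4092)/3 = -3.80307.

-3.80307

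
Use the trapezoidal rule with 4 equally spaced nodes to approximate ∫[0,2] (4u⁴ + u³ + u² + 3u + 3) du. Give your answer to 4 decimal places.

49.5473

h = (2 − 0)/3 = 0.666667.
Nodes u₀,…,u₃ = 0, 0.666667, 1.333333, 2.
f(u) = 4u⁴ + u³ + u² + 3u + 3: f₀=3, f₁=6.530864, f₂=23.790123, f₃=85.
(h/2)·[f₀ + 2f₁ + 2f₂ + f₃] = 0.333333·(148.641975) = 49.5473.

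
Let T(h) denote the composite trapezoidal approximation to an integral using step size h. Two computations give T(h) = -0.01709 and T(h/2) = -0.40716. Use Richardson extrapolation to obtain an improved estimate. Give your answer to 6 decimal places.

R = (4·T(h/2) − T(h)) / 3 = (4·(-0.40716) − (-0.01709))/3 = (-1.61155)/3 = -0.537183.

-0.537183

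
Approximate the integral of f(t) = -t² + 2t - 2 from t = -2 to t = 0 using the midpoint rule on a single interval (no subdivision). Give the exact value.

-10

M = (b−a)·f(-1) = 2·(-5) = -10.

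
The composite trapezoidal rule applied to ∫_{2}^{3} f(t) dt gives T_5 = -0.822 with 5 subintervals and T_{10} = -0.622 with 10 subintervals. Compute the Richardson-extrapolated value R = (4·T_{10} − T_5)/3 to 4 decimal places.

R = (4·T_{10} − T_5) / 3 = (4·(-0.622) − (-0.822))/3 = (-1.666)/3 = -0.5553.

-0.5553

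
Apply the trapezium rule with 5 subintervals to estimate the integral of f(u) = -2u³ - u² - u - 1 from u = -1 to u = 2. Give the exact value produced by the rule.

h = (2 − (-1))/5 = 0.6.
Nodes u₀,…,u₅ = -1, -0.4, 0.2, 0.8, 1.4, 2.
f(u) = -2u³ - u² - u - 1: f₀=1, f₁=-0.632, f₂=-1.256, f₃=-3.464, f₄=-9.848, f₅=-23.
(h/2)·[f₀ + 2f₁ + 2f₂ + 2f₃ + 2f₄ + f₅] = 0.3·(-52.4) = -15.72.

-15.72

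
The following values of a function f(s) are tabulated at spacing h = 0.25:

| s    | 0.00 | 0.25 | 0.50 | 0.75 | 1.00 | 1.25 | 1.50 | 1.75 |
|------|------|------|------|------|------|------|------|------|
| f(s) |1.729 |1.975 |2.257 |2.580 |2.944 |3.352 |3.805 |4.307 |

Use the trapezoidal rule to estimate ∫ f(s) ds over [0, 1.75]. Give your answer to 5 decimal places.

h = 0.25, n = 7.
(h/2)·[y₀ + 2y₁ + 2y₂ + 2y₃ + 2y₄ + 2y₅ + 2y₆ + y₇] = 0.125·(39.862) = 4.98275.

4.98275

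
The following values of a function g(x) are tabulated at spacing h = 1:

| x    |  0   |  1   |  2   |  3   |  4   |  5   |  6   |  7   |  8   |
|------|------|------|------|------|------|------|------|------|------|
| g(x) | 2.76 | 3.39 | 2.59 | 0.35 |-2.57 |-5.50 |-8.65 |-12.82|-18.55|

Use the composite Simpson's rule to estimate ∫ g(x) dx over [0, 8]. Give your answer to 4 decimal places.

h = 1, n = 8.
(h/3)·[y₀ + 4y₁ + 2y₂ + 4y₃ + 2y₄ + 4y₅ + 2y₆ + 4y₇ + y₈] = 0.333333·(-91.37) = -30.4567.

-30.4567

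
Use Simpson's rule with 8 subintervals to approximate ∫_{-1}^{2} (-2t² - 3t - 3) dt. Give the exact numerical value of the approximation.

-19.5

h = (2 − (-1))/8 = 0.375.
Nodes t₀,…,t₈ = -1, -0.625, -0.25, 0.125, 0.5, 0.875, 1.25, 1.625, 2.
f(t) = -2t² - 3t - 3: f₀=-2, f₁=-1.90625, f₂=-2.375, f₃=-3.40625, f₄=-5, f₅=-7.15625, f₆=-9.875, f₇=-13.15625, f₈=-17.
(h/3)·[f₀ + 4f₁ + 2f₂ + 4f₃ + 2f₄ + 4f₅ + 2f₆ + 4f₇ + f₈] = 0.125·(-156) = -19.5.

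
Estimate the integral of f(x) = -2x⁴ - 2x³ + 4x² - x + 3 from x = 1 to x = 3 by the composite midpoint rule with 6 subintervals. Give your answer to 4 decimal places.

-99.0237

h = (3 − 1)/6 = 0.333333.
Midpoints m₁,…,m₆ = 1.166667, 1.5, 1.833333, 2.166667, 2.5, 2.833333.
f(m₁)=0.396605, f(m₂)=-6.375, f(m₃)=-20.307099, f(m₄)=-44.807099, f(m₅)=-83.875, f(m₆)=-142.103395.
h·[f(m₁) + f(m₂) + f(m₃) + f(m₄) + f(m₅) + f(m₆)] = 0.333333·(-297.070988) = -99.0237.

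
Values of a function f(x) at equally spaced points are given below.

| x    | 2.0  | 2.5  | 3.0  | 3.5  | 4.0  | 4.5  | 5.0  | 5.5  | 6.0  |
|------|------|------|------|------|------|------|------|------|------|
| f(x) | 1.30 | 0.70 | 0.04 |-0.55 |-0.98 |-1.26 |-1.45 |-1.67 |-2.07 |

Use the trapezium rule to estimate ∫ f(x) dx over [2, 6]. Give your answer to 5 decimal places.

h = 0.5, n = 8.
(h/2)·[y₀ + 2y₁ + 2y₂ + 2y₃ + 2y₄ + 2y₅ + 2y₆ + 2y₇ + y₈] = 0.25·(-11.11) = -2.77750.

-2.77750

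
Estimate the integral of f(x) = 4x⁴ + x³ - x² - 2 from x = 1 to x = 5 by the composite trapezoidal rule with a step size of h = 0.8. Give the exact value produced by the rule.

2714.87488

h = (5 − 1)/5 = 0.8.
Nodes x₀,…,x₅ = 1, 1.8, 2.6, 3.4, 4.2, 5.
f(x) = 4x⁴ + x³ - x² - 2: f₀=2, f₁=42.5824, f₂=191.6064, f₃=560.2784, f₄=1299.1264, f₅=2598.
(h/2)·[f₀ + 2f₁ + 2f₂ + 2f₃ + 2f₄ + f₅] = 0.4·(6787.1872) = 2714.87488.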